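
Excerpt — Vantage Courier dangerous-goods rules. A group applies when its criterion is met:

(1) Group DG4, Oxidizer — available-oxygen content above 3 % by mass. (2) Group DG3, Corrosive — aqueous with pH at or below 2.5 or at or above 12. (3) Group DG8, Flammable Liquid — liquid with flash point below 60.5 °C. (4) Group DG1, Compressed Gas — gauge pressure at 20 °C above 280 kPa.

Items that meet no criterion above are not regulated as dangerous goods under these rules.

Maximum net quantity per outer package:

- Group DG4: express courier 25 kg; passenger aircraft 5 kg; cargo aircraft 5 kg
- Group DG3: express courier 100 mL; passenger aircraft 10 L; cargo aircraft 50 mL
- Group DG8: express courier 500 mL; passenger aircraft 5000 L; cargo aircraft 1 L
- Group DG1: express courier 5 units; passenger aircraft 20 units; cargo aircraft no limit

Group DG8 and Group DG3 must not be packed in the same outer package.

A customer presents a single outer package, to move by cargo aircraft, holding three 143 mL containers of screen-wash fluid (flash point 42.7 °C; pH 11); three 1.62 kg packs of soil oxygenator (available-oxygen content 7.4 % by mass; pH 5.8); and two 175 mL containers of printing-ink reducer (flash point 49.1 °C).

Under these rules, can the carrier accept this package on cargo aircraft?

Yes

The screen-wash fluid has flash point 42.7 °C, which is < 60.5 °C, so it is Group DG8 (Flammable Liquid).
Available-oxygen content 7.4 % by mass meets the Group DG4 criterion (Oxidizer), so the soil oxygenator is Group DG4.
The printing-ink reducer has flash point 49.1 °C, which is < 60.5 °C, so it is Group DG8 (Flammable Liquid).
Total Group DG8: (three 143 mL containers = 429 mL) + (two 175 mL containers = 350 mL) = 779 mL.
779 mL ≤ 1 L (cargo aircraft limit, Group DG8) — within limit.
Group DG4 quantity: three 1.62 kg packs = 4.86 kg.
4.86 kg ≤ 5 kg (cargo aircraft limit, Group DG4) — within limit.
The segregation rule (Group DG8 with Group DG3) does not apply to Group DG8 with Group DG4.
Every hazard group is within its cargo aircraft limit and no segregation rule is violated.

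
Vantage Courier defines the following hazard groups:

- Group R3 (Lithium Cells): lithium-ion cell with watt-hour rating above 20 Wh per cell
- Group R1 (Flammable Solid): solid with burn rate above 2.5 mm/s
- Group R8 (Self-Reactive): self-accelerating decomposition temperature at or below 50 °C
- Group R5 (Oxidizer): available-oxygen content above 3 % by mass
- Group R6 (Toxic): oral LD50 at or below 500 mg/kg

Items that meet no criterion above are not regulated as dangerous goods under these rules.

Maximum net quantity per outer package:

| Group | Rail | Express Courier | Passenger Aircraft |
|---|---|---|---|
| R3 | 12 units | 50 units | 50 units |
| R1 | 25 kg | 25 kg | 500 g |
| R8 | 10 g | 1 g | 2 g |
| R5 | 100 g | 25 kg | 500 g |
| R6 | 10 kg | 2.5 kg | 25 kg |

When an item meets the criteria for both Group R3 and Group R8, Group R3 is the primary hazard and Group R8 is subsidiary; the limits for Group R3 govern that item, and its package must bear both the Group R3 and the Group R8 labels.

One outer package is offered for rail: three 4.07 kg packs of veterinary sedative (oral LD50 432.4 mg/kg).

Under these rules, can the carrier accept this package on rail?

With oral LD50 432.4 mg/kg (≤ 500 mg/kg), the veterinary sedative falls in Group R6.
Group R6 quantity: three 4.07 kg packs = 12.21 kg.
12.21 kg > 10 kg (rail limit, Group R6) — over the limit.

No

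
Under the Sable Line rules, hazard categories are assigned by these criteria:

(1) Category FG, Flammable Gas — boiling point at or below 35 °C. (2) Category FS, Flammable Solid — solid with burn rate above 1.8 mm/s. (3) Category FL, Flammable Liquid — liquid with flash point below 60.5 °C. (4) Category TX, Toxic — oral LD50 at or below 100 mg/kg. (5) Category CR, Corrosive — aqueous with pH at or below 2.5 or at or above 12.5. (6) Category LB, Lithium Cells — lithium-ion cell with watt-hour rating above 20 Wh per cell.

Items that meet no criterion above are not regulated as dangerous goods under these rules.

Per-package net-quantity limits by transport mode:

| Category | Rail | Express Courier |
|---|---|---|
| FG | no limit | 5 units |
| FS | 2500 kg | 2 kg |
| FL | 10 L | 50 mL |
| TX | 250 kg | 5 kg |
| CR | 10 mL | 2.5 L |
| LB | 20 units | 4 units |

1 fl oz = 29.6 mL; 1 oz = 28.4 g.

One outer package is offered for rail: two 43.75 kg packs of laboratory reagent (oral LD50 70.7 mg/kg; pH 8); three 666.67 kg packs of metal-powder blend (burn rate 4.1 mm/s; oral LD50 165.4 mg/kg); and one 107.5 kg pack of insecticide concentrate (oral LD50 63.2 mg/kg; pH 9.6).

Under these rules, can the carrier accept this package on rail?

Oral LD50 70.7 mg/kg meets the Category TX criterion (Toxic), so the laboratory reagent is Category TX.
Burn rate 4.1 mm/s meets the Category FS criterion (Flammable Solid), so the metal-powder blend is Category FS.
Oral LD50 63.2 mg/kg meets the Category TX criterion (Toxic), so the insecticide concentrate is Category TX.
Category TX net quantity: (two 43.75 kg packs = 87.5 kg) + 107.5 kg = 195 kg.
That is within the Category TX rail limit of 250 kg.
Category FS quantity: three 666.67 kg packs = 2000.01 kg.
2000.01 kg is within the rail limit of 2500 kg for Category FS.
Every hazard category is within its rail limit and no segregation rule is violated.

Yes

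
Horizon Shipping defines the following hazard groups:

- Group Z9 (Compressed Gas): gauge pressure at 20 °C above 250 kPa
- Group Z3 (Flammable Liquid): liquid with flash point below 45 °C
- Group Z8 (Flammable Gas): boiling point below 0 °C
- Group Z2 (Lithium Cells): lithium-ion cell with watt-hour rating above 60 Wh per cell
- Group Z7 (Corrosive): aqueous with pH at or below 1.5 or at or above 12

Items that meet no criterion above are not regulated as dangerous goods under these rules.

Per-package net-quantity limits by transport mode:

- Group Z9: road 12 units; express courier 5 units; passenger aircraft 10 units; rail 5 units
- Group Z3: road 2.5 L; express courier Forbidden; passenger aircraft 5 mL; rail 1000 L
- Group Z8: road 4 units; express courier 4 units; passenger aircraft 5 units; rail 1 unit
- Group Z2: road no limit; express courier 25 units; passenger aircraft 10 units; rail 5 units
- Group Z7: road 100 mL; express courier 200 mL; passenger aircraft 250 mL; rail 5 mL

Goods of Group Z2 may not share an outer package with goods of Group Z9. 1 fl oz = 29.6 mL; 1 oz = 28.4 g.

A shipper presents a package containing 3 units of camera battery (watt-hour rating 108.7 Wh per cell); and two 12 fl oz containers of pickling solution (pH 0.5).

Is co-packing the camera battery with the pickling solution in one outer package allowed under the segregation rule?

Yes

Watt-hour rating 108.7 Wh per cell meets the Group Z2 criterion (Lithium Cells), so the camera battery is Group Z2.
With pH 0.5 (≤ 1.5), the pickling solution falls in Group Z7.
No segregation rule bars Group Z2 with Group Z7.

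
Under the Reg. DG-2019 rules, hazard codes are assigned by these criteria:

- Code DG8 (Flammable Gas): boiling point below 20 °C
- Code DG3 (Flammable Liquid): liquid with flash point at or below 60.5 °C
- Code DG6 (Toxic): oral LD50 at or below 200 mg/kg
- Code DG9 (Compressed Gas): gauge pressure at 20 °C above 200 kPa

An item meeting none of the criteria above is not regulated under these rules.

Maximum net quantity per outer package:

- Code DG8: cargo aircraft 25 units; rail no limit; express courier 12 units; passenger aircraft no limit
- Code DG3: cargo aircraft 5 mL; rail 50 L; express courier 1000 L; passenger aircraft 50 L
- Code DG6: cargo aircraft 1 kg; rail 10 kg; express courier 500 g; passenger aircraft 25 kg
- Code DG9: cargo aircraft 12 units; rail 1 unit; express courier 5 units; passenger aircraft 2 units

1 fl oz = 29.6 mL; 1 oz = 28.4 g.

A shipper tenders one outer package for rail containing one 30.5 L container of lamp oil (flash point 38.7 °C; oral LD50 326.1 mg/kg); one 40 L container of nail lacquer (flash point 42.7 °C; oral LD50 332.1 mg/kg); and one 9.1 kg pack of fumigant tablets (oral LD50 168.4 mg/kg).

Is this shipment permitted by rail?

The lamp oil has flash point 38.7 °C, which is ≤ 60.5 °C, so it is Code DG3 (Flammable Liquid).
The nail lacquer has flash point 42.7 °C, which is ≤ 60.5 °C, so it is Code DG3 (Flammable Liquid).
Fumigant tablets: oral LD50 168.4 mg/kg ≤ 200 mg/kg → Code DG6 (Toxic).
Code DG3 net quantity: 30.5 L + 40 L = 70.5 L.
That exceeds the Code DG3 rail limit of 50 L.
Code DG6 quantity: 9.1 kg.
9.1 kg is within the rail limit of 10 kg for Code DG6.

No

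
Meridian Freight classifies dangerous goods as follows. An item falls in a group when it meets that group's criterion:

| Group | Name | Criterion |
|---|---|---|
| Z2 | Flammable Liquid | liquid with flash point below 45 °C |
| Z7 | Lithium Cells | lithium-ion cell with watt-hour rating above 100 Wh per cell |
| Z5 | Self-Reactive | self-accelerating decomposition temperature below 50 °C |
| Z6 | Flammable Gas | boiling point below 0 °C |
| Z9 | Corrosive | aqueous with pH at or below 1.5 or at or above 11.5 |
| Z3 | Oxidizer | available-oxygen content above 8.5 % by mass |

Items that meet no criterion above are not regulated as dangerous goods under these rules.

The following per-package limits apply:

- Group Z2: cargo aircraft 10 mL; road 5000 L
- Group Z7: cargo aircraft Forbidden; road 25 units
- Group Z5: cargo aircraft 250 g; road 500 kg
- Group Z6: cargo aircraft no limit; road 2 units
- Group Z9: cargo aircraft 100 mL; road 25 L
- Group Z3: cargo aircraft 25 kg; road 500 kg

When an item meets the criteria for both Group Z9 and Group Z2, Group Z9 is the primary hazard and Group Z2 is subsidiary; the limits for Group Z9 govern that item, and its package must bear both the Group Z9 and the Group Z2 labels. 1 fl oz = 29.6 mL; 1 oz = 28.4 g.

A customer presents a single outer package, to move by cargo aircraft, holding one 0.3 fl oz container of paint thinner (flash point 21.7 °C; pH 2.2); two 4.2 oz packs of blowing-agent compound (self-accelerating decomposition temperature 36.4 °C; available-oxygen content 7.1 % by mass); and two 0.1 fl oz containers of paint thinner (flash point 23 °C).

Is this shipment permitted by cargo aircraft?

No

With flash point 21.7 °C (< 45 °C), the paint thinner falls in Group Z2.
The blowing-agent compound has self-accelerating decomposition temperature 36.4 °C, which is < 50 °C, so it is Group Z5 (Self-Reactive).
Flash point 23 °C meets the Group Z2 criterion (Flammable Liquid), so the paint thinner is Group Z2.
Group Z2 net quantity: (one 0.3 fl oz container = 8.88 mL) + (two 0.1 fl oz containers = 5.92 mL) = 14.8 mL.
14.8 mL > 10 mL (cargo aircraft limit, Group Z2) — over the limit.
Group Z5 quantity: two 4.2 oz packs = 238.56 g.
That is within the Group Z5 cargo aircraft limit of 250 g.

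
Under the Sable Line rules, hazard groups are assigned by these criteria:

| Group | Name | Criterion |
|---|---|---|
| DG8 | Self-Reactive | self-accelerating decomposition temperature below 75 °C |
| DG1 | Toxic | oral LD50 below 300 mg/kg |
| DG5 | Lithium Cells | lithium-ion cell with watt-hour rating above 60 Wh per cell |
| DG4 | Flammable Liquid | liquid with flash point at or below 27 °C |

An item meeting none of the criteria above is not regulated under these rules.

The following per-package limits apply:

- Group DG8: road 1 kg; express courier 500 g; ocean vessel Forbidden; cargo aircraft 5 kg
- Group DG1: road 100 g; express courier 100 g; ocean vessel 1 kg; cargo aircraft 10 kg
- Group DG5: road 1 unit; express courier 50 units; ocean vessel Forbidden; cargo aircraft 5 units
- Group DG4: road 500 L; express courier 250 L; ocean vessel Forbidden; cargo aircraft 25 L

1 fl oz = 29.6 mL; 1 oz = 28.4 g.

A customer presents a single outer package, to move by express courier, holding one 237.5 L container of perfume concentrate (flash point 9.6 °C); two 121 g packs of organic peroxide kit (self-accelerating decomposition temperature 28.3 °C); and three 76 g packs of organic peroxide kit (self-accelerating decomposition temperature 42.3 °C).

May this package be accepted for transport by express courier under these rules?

The perfume concentrate has flash point 9.6 °C, which is ≤ 27 °C, so it is Group DG4 (Flammable Liquid).
Self-accelerating decomposition temperature 28.3 °C meets the Group DG8 criterion (Self-Reactive), so the organic peroxide kit is Group DG8.
Self-accelerating decomposition temperature 42.3 °C meets the Group DG8 criterion (Self-Reactive), so the organic peroxide kit is Group DG8.
Total Group DG8: (two 121 g packs = 242 g) + (three 76 g packs = 228 g) = 470 g.
That is within the Group DG8 express courier limit of 500 g.
Group DG4 quantity: 237.5 L.
237.5 L ≤ 250 L (express courier limit, Group DG4) — within limit.
Every hazard group is within its express courier limit and no segregation rule is violated.

Yes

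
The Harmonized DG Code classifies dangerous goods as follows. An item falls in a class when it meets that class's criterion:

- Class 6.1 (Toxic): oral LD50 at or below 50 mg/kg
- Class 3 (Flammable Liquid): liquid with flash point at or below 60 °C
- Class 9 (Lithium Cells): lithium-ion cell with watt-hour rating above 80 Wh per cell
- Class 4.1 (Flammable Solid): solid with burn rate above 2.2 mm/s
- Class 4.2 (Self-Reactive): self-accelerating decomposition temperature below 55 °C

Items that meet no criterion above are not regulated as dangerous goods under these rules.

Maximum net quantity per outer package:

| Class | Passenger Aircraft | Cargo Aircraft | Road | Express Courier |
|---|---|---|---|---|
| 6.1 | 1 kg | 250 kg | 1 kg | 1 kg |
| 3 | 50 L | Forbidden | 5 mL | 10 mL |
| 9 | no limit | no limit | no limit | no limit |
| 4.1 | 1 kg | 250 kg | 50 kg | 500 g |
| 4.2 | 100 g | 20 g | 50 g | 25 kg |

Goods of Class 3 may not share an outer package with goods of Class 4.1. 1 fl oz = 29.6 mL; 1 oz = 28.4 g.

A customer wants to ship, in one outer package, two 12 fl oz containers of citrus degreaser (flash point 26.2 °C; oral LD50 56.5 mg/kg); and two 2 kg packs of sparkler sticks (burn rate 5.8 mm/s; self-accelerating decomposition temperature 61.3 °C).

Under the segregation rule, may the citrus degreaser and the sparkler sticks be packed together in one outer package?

The citrus degreaser has flash point 26.2 °C, which is ≤ 60 °C, so it is Class 3 (Flammable Liquid).
Burn rate 5.8 mm/s meets the Class 4.1 criterion (Flammable Solid), so the sparkler sticks are Class 4.1.
Class 3 and Class 4.1 may not share an outer package.

No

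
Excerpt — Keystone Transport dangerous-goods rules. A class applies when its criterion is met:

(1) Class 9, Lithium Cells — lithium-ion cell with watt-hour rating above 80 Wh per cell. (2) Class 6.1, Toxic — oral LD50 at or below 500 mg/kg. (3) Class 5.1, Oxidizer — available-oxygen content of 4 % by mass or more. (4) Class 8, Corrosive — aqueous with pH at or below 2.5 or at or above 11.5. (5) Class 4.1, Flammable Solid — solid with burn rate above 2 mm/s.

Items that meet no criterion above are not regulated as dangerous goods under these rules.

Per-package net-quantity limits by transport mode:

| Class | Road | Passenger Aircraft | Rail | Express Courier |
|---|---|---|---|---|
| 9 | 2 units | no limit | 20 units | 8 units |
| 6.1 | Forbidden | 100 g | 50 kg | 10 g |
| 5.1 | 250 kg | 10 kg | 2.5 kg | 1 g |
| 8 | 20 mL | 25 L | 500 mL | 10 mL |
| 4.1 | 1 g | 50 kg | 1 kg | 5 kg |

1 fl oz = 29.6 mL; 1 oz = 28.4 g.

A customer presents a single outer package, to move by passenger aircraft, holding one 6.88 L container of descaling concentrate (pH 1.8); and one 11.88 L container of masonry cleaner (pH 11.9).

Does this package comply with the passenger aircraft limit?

Yes

The descaling concentrate has pH 1.8, which is ≤ 2.5, so it is Class 8 (Corrosive).
The masonry cleaner has pH 11.9, which is ≥ 11.5, so it is Class 8 (Corrosive).
Total Class 8: 6.88 L + 11.88 L = 18.76 L.
18.76 L ≤ 25 L (passenger aircraft limit, Class 8) — within limit.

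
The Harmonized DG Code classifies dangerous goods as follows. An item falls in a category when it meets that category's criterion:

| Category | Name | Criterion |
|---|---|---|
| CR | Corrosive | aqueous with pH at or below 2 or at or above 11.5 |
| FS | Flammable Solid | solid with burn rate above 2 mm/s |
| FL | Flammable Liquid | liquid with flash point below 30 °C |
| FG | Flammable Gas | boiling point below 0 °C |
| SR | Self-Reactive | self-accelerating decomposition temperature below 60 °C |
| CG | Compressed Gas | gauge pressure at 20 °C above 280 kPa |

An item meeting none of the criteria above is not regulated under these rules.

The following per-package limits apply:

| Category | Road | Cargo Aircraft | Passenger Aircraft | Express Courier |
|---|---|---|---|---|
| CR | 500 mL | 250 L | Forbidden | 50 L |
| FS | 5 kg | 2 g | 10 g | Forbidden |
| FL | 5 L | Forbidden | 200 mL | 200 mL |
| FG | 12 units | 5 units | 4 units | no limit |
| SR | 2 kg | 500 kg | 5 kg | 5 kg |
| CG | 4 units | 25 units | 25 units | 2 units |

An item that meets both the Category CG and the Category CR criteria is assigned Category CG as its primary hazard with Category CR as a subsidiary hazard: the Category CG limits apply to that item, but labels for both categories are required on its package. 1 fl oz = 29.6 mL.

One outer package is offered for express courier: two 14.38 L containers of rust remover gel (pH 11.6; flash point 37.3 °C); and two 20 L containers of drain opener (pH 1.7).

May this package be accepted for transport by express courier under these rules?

The rust remover gel has pH 11.6, which is ≥ 11.5, so it is Category CR (Corrosive).
With pH 1.7 (≤ 2), the drain opener falls in Category CR.
Category CR net quantity: (two 14.38 L containers = 28.76 L) + (two 20 L containers = 40 L) = 68.76 L.
68.76 L exceeds the express courier limit of 50 L for Category CR.

No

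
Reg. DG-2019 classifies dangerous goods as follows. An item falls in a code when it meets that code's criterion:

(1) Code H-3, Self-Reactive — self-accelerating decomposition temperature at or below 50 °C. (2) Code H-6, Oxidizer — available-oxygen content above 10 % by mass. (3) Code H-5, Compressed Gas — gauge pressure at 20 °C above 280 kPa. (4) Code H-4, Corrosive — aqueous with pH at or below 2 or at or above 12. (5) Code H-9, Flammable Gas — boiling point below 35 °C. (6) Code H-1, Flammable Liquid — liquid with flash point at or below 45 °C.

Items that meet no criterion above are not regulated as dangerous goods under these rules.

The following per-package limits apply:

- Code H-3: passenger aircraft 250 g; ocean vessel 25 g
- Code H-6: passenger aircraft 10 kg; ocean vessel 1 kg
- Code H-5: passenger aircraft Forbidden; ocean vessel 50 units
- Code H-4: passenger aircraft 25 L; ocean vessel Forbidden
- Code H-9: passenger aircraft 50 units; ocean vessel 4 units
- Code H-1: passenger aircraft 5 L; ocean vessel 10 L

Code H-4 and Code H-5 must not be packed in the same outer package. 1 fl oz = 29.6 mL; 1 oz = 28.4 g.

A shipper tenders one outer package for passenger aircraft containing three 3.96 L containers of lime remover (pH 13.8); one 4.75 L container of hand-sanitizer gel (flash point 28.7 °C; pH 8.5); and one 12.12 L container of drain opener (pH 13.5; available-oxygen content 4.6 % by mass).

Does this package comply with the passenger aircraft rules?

Yes

pH 13.8 meets the Code H-4 criterion (Corrosive), so the lime remover is Code H-4.
With flash point 28.7 °C (≤ 45 °C), the hand-sanitizer gel falls in Code H-1.
Drain opener: pH 13.5 ≥ 12 → Code H-4 (Corrosive).
Code H-4 net quantity: (three 3.96 L containers = 11.88 L) + 12.12 L = 24 L.
24 L is within the passenger aircraft limit of 25 L for Code H-4.
Code H-1 quantity: 4.75 L.
That is within the Code H-1 passenger aircraft limit of 5 L.
The segregation rule (Code H-4 with Code H-5) does not apply to Code H-4 with Code H-1.
Every hazard code is within its passenger aircraft limit and no segregation rule is violated.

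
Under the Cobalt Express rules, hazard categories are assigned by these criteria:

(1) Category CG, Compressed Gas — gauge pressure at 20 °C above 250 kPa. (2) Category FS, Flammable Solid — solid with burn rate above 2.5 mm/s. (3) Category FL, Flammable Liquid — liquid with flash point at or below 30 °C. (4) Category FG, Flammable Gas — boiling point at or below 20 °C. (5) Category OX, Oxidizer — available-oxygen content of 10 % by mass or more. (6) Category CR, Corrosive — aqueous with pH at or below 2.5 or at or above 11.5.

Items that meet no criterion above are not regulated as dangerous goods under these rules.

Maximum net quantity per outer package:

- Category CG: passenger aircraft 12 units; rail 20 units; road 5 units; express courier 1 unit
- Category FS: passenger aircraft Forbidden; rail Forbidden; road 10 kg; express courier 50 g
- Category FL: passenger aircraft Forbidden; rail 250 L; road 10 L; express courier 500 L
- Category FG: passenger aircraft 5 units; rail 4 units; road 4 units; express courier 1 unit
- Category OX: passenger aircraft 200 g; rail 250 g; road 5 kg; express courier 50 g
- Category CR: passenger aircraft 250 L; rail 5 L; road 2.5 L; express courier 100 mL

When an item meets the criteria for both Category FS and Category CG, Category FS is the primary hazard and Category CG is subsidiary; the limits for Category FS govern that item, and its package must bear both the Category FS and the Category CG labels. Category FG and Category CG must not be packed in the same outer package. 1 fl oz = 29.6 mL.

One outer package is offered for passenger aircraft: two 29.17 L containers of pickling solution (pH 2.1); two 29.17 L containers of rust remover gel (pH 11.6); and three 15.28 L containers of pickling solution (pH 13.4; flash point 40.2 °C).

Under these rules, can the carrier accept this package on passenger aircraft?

Pickling solution: pH 2.1 ≤ 2.5 → Category CR (Corrosive).
The rust remover gel has pH 11.6, which is ≥ 11.5, so it is Category CR (Corrosive).
With pH 13.4 (≥ 11.5), the pickling solution falls in Category CR.
Category CR net quantity: (two 29.17 L containers = 58.34 L) + (two 29.17 L containers = 58.34 L) + (three 15.28 L containers = 45.84 L) = 162.52 L.
162.52 L ≤ 250 L (passenger aircraft limit, Category CR) — within limit.

Yes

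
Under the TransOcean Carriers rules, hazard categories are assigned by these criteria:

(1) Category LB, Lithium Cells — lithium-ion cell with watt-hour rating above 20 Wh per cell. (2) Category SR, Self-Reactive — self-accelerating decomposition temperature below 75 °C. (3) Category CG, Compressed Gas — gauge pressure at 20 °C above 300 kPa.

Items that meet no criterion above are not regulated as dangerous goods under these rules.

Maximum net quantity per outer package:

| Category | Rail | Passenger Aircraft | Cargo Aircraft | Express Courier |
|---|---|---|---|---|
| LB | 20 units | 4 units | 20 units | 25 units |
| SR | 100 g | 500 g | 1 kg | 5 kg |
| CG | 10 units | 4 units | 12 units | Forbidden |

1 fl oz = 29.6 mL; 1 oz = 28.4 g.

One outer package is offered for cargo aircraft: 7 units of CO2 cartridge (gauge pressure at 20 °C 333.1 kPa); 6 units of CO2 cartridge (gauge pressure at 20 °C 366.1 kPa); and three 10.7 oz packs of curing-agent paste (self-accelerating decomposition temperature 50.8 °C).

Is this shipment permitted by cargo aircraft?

No

With gauge pressure at 20 °C 333.1 kPa (> 300 kPa), the CO2 cartridge falls in Category CG.
Gauge pressure at 20 °C 366.1 kPa meets the Category CG criterion (Compressed Gas), so the CO2 cartridge is Category CG.
Self-accelerating decomposition temperature 50.8 °C meets the Category SR criterion (Self-Reactive), so the curing-agent paste is Category SR.
Total Category CG: 7 units + 6 units = 13 units.
13 units > 12 units (cargo aircraft limit, Category CG) — over the limit.
Category SR quantity: three 10.7 oz packs = 911.64 g.
911.64 g is within the cargo aircraft limit of 1 kg for Category SR.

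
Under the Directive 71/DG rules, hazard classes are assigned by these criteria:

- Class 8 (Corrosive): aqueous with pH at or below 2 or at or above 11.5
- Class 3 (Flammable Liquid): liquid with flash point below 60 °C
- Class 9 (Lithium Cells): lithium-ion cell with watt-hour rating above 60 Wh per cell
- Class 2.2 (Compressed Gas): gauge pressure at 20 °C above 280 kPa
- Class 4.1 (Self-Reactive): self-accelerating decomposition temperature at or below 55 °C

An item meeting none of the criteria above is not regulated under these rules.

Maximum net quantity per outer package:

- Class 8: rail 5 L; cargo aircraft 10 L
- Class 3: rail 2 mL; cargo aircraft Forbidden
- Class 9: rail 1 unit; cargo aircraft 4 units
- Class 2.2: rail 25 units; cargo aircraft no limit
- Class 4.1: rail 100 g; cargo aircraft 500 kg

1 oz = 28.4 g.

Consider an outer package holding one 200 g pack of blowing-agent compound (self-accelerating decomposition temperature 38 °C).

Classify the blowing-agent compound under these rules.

With self-accelerating decomposition temperature 38 °C (≤ 55 °C), the blowing-agent compound falls in Class 4.1.

Class 4.1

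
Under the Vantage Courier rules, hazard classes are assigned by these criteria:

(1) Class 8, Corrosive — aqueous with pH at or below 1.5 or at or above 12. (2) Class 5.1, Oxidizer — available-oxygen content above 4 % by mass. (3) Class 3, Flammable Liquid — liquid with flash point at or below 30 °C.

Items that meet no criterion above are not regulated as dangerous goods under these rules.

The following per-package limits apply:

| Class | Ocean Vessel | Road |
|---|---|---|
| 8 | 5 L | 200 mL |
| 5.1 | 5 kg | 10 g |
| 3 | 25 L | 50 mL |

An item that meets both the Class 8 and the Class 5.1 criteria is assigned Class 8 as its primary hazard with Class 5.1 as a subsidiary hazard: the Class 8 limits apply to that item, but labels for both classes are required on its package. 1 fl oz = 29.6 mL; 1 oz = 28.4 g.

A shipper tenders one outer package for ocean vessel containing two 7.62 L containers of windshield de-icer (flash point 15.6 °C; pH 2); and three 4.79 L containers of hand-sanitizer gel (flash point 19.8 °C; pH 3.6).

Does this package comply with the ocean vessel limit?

Windshield de-icer: flash point 15.6 °C ≤ 30 °C → Class 3 (Flammable Liquid).
Hand-sanitizer gel: flash point 19.8 °C ≤ 30 °C → Class 3 (Flammable Liquid).
Class 3 net quantity: (two 7.62 L containers = 15.24 L) + (three 4.79 L containers = 14.37 L) = 29.61 L.
29.61 L > 25 L (ocean vessel limit, Class 3) — over the limit.

No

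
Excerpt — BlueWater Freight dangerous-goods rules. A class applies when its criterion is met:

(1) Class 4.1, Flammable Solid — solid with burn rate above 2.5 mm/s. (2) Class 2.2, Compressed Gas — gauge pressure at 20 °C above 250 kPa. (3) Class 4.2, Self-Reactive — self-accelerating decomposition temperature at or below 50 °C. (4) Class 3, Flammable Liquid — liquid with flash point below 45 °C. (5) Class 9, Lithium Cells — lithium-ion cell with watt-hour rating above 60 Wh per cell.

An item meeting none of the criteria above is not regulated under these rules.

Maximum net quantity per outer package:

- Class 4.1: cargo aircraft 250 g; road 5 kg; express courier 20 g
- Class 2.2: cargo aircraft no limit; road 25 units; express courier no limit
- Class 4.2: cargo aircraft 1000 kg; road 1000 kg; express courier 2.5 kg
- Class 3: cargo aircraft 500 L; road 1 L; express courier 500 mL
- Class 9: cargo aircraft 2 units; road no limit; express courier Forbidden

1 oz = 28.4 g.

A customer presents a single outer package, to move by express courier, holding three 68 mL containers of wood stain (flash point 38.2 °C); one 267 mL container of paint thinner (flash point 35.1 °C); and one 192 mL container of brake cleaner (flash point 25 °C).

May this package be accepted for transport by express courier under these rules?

No

Wood stain: flash point 38.2 °C < 45 °C → Class 3 (Flammable Liquid).
With flash point 35.1 °C (< 45 °C), the paint thinner falls in Class 3.
Brake cleaner: flash point 25 °C < 45 °C → Class 3 (Flammable Liquid).
Total Class 3: (three 68 mL containers = 204 mL) + 267 mL + 192 mL = 663 mL.
663 mL > 500 mL (express courier limit, Class 3) — over the limit.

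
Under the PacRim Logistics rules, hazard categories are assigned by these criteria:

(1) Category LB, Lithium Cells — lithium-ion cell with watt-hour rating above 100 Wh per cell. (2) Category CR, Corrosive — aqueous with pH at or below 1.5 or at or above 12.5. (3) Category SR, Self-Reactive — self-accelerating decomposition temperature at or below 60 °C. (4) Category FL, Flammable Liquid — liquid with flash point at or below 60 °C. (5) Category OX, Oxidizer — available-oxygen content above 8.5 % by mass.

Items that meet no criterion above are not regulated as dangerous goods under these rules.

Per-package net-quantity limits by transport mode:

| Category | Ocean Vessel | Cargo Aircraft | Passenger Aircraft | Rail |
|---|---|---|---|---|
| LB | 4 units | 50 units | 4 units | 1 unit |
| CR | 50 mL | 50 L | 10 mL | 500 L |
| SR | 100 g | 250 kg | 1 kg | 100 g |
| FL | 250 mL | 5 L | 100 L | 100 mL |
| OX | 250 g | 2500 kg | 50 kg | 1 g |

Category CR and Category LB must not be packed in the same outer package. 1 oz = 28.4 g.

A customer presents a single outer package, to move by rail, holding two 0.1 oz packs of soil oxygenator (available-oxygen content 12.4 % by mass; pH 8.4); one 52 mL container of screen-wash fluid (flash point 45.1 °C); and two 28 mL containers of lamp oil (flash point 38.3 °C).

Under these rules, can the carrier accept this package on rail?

With available-oxygen content 12.4 % by mass (> 8.5 % by mass), the soil oxygenator falls in Category OX.
Screen-wash fluid: flash point 45.1 °C ≤ 60 °C → Category FL (Flammable Liquid).
Lamp oil: flash point 38.3 °C ≤ 60 °C → Category FL (Flammable Liquid).
Category FL net quantity: 52 mL + (two 28 mL containers = 56 mL) = 108 mL.
That exceeds the Category FL rail limit of 100 mL.
Category OX quantity: two 0.1 oz packs = 5.68 g.
That exceeds the Category OX rail limit of 1 g.
The segregation rule (Category CR with Category LB) does not apply to Category FL with Category OX.

No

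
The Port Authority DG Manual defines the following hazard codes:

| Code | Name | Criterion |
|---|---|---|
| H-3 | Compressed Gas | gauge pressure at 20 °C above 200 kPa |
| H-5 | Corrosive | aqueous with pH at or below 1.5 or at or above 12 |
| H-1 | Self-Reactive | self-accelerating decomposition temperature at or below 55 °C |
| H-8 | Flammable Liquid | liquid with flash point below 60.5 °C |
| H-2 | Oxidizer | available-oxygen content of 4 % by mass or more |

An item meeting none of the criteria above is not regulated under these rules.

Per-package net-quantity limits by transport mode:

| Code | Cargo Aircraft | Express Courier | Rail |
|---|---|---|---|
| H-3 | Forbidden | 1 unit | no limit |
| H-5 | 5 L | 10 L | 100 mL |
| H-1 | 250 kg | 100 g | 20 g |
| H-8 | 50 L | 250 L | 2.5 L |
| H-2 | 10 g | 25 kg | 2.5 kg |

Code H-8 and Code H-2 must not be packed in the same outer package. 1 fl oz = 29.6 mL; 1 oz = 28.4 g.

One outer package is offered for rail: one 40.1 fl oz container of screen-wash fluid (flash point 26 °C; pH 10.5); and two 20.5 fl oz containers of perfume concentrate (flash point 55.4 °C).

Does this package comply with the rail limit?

Screen-wash fluid: flash point 26 °C < 60.5 °C → Code H-8 (Flammable Liquid).
Perfume concentrate: flash point 55.4 °C < 60.5 °C → Code H-8 (Flammable Liquid).
Total Code H-8: (one 40.1 fl oz container = 1186.96 mL) + (two 20.5 fl oz containers = 1213.6 mL) = 2400.56 mL.
2400.56 mL is within the rail limit of 2.5 L for Code H-8.

Yes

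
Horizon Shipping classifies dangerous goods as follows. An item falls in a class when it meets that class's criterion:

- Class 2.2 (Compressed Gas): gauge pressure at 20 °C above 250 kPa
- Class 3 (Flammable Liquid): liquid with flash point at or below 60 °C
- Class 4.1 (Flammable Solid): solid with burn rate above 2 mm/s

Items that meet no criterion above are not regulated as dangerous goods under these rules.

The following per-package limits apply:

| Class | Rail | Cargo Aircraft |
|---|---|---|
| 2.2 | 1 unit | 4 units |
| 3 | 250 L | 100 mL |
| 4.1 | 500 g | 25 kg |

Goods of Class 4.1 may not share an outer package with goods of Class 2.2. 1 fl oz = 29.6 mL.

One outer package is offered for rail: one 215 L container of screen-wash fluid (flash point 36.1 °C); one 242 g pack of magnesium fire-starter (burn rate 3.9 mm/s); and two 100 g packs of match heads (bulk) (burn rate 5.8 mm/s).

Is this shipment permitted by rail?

Yes

Flash point 36.1 °C meets the Class 3 criterion (Flammable Liquid), so the screen-wash fluid is Class 3.
With burn rate 3.9 mm/s (> 2 mm/s), the magnesium fire-starter falls in Class 4.1.
Match heads (bulk): burn rate 5.8 mm/s > 2 mm/s → Class 4.1 (Flammable Solid).
Total Class 4.1: 242 g + (two 100 g packs = 200 g) = 442 g.
That is within the Class 4.1 rail limit of 500 g.
Class 3 quantity: 215 L.
That is within the Class 3 rail limit of 250 L.
The segregation rule (Class 4.1 with Class 2.2) does not apply to Class 4.1 with Class 3.
Every hazard class is within its rail limit and no segregation rule is violated.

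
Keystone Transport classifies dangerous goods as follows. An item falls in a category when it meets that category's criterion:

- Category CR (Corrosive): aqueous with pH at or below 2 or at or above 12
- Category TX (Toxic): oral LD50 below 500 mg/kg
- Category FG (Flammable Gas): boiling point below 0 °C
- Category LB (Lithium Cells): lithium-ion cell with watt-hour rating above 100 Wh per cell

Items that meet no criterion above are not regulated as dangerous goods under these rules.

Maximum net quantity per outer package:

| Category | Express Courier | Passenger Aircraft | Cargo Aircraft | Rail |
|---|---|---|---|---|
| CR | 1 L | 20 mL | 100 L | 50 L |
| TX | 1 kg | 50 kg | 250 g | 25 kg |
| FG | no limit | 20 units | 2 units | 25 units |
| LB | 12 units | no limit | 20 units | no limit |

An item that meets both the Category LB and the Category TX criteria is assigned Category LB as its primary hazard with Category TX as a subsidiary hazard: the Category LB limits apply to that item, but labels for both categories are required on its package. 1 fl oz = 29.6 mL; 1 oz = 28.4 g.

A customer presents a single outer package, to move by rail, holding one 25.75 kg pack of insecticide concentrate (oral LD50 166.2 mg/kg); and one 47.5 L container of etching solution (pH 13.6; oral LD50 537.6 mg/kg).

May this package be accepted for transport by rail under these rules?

With oral LD50 166.2 mg/kg (< 500 mg/kg), the insecticide concentrate falls in Category TX.
The etching solution has pH 13.6, which is ≥ 12, so it is Category CR (Corrosive).
Category TX quantity: 25.75 kg.
25.75 kg exceeds the rail limit of 25 kg for Category TX.
Category CR quantity: 47.5 L.
47.5 L ≤ 50 L (rail limit, Category CR) — within limit.

No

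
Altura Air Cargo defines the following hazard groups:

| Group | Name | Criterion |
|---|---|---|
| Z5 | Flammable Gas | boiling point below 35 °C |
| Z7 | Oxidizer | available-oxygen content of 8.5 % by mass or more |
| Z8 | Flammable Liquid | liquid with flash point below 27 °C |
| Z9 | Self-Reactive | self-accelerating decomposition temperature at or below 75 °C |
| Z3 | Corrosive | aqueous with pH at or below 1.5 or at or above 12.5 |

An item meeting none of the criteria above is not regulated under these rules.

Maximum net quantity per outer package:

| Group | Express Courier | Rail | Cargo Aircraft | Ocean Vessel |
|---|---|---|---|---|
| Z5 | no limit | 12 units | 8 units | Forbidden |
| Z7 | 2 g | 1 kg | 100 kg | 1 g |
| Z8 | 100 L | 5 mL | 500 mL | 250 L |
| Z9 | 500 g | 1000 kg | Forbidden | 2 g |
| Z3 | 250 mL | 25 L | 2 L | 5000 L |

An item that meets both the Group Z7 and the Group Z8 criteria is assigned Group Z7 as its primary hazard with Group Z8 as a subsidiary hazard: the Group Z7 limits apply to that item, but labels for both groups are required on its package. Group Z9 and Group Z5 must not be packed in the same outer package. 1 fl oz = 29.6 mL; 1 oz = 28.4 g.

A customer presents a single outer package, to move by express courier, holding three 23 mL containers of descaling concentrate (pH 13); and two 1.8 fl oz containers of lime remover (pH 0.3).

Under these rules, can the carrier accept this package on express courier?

The descaling concentrate has pH 13, which is ≥ 12.5, so it is Group Z3 (Corrosive).
pH 0.3 meets the Group Z3 criterion (Corrosive), so the lime remover is Group Z3.
Group Z3 net quantity: (three 23 mL containers = 69 mL) + (two 1.8 fl oz containers = 106.56 mL) = 175.56 mL.
175.56 mL ≤ 250 mL (express courier limit, Group Z3) — within limit.

Yes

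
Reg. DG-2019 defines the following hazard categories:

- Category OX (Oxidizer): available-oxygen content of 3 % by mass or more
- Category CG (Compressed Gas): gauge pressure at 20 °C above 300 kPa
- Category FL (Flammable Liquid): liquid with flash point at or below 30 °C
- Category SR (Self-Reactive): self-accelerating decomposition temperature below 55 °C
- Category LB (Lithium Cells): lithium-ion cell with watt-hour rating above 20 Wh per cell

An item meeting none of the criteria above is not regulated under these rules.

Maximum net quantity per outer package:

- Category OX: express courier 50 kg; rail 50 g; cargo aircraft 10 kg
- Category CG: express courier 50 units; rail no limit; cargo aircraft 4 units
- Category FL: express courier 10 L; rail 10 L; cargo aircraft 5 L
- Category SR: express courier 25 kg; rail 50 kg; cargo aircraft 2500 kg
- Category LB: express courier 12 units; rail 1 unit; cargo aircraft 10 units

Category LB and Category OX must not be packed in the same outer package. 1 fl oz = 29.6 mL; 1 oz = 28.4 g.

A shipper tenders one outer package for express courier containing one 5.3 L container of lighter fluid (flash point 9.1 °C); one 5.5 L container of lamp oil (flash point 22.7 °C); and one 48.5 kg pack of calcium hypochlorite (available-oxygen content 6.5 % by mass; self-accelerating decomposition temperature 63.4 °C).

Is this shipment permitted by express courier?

Lighter fluid: flash point 9.1 °C ≤ 30 °C → Category FL (Flammable Liquid).
The lamp oil has flash point 22.7 °C, which is ≤ 30 °C, so it is Category FL (Flammable Liquid).
With available-oxygen content 6.5 % by mass (≥ 3 % by mass), the calcium hypochlorite falls in Category OX.
Category OX quantity: 48.5 kg.
That is within the Category OX express courier limit of 50 kg.
Category FL net quantity: 5.3 L + 5.5 L = 10.8 L.
That exceeds the Category FL express courier limit of 10 L.
The segregation rule (Category LB with Category OX) does not apply to Category OX with Category FL.

No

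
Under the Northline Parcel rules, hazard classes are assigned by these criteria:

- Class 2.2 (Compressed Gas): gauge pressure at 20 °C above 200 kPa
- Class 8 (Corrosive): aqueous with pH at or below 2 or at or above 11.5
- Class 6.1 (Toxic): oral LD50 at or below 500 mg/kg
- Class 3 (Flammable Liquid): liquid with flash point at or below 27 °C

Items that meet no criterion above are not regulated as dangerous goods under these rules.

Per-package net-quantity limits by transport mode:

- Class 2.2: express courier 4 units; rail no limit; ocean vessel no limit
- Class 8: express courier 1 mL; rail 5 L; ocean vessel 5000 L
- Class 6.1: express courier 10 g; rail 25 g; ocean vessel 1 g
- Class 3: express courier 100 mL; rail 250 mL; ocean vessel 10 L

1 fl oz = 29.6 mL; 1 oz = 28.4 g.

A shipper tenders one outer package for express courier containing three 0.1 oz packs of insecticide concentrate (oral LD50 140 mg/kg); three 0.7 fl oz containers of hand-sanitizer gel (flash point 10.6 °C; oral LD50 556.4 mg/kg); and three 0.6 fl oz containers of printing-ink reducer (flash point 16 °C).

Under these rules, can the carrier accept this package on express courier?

No

Oral LD50 140 mg/kg meets the Class 6.1 criterion (Toxic), so the insecticide concentrate is Class 6.1.
The hand-sanitizer gel has flash point 10.6 °C, which is ≤ 27 °C, so it is Class 3 (Flammable Liquid).
Printing-ink reducer: flash point 16 °C ≤ 27 °C → Class 3 (Flammable Liquid).
Class 3 net quantity: (three 0.7 fl oz containers = 62.16 mL) + (three 0.6 fl oz containers = 53.28 mL) = 115.44 mL.
115.44 mL exceeds the express courier limit of 100 mL for Class 3.
Class 6.1 quantity: three 0.1 oz packs = 8.52 g.
8.52 g ≤ 10 g (express courier limit, Class 6.1) — within limit.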